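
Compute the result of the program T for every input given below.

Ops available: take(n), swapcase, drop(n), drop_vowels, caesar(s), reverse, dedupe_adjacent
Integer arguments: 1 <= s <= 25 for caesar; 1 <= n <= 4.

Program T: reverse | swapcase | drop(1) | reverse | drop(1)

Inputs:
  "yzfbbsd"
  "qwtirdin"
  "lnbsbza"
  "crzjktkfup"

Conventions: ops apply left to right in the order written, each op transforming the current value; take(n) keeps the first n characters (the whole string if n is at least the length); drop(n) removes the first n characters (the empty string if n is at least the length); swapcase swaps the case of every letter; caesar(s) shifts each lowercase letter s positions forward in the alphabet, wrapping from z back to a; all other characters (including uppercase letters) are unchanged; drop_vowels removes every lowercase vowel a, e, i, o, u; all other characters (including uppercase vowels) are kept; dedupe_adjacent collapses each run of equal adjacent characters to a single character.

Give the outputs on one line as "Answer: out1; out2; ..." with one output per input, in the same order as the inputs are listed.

"ZFBBS"; "WTIRDI"; "NBSBZ"; "RZJKTKFU"

Execution, op by op:
  "yzfbbsd" -> "dsbbfzy" -> "DSBBFZY" -> "SBBFZY" -> "YZFBBS" -> "ZFBBS"
  "qwtirdin" -> "nidritwq" -> "NIDRITWQ" -> "IDRITWQ" -> "QWTIRDI" -> "WTIRDI"
  "lnbsbza" -> "azbsbnl" -> "AZBSBNL" -> "ZBSBNL" -> "LNBSBZ" -> "NBSBZ"
  "crzjktkfup" -> "pufktkjzrc" -> "PUFKTKJZRC" -> "UFKTKJZRC" -> "CRZJKTKFU" -> "RZJKTKFU"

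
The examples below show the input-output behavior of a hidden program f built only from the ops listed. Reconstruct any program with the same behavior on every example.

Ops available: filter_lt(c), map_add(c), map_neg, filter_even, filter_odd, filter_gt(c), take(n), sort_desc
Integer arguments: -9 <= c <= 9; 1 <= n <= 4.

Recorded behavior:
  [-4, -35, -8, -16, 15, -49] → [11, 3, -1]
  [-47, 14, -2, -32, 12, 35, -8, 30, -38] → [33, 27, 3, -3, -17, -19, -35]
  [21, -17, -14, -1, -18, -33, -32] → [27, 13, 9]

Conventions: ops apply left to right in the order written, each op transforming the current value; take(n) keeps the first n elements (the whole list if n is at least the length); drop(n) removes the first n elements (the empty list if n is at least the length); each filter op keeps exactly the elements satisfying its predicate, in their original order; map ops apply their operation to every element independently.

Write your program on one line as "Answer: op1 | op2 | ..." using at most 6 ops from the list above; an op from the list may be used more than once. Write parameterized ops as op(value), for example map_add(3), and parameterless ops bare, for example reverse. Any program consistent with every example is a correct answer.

map_neg | map_add(-4) | map_add(-1) | sort_desc | filter_odd

Check, running the answer program on each example:
  [-4, -35, -8, -16, 15, -49] -> [4, 35, 8, 16, -15, 49] -> [0, 31, 4, 12, -19, 45] -> [-1, 30, 3, 11, -20, 44] -> [44, 30, 11, 3, -1, -20] -> [11, 3, -1]
  [-47, 14, -2, -32, 12, 35, -8, 30, -38] -> [47, -14, 2, 32, -12, -35, 8, -30, 38] -> [43, -18, -2, 28, -16, -39, 4, -34, 34] -> [42, -19, -3, 27, -17, -40, 3, -35, 33] -> [42, 33, 27, 3, -3, -17, -19, -35, -40] -> [33, 27, 3, -3, -17, -19, -35]
  [21, -17, -14, -1, -18, -33, -32] -> [-21, 17, 14, 1, 18, 33, 32] -> [-25, 13, 10, -3, 14, 29, 28] -> [-26, 12, 9, -4, 13, 28, 27] -> [28, 27, 13, 12, 9, -4, -26] -> [27, 13, 9]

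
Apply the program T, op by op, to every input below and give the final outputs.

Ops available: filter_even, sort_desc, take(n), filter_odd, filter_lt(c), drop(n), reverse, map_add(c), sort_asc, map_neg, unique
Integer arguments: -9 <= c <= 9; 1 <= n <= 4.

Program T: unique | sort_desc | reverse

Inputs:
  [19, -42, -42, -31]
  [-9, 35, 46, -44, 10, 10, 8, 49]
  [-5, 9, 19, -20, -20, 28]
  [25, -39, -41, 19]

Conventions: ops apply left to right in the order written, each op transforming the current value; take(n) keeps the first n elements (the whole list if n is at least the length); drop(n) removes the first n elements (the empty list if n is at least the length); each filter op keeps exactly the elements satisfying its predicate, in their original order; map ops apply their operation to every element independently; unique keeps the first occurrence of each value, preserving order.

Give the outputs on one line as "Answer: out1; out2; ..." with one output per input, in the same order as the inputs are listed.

[-42, -31, 19]; [-44, -9, 8, 10, 35, 46, 49]; [-20, -5, 9, 19, 28]; [-41, -39, 19, 25]

Execution, op by op:
  [19, -42, -42, -31] -> [19, -42, -31] -> [19, -31, -42] -> [-42, -31, 19]
  [-9, 35, 46, -44, 10, 10, 8, 49] -> [-9, 35, 46, -44, 10, 8, 49] -> [49, 46, 35, 10, 8, -9, -44] -> [-44, -9, 8, 10, 35, 46, 49]
  [-5, 9, 19, -20, -20, 28] -> [-5, 9, 19, -20, 28] -> [28, 19, 9, -5, -20] -> [-20, -5, 9, 19, 28]
  [25, -39, -41, 19] -> [25, -39, -41, 19] -> [25, 19, -39, -41] -> [-41, -39, 19, 25]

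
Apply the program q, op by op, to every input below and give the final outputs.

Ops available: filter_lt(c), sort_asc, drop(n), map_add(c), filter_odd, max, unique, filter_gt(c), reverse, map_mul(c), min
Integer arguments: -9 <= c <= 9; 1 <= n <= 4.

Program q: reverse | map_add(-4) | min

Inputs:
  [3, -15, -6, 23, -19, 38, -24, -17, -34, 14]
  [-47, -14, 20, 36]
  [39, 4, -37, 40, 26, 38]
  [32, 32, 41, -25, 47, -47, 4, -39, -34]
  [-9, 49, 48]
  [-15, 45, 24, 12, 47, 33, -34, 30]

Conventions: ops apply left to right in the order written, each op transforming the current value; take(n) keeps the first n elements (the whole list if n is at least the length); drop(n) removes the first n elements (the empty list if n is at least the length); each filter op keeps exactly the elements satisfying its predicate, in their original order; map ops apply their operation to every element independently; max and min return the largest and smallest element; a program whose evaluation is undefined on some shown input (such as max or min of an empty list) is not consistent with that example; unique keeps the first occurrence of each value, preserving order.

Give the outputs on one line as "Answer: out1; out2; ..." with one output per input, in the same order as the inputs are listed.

Execution, op by op:
  [3, -15, -6, 23, -19, 38, -24, -17, -34, 14] -> [14, -34, -17, -24, 38, -19, 23, -6, -15, 3] -> [10, -38, -21, -28, 34, -23, 19, -10, -19, -1] -> -38
  [-47, -14, 20, 36] -> [36, 20, -14, -47] -> [32, 16, -18, -51] -> -51
  [39, 4, -37, 40, 26, 38] -> [38, 26, 40, -37, 4, 39] -> [34, 22, 36, -41, 0, 35] -> -41
  [32, 32, 41, -25, 47, -47, 4, -39, -34] -> [-34, -39, 4, -47, 47, -25, 41, 32, 32] -> [-38, -43, 0, -51, 43, -29, 37, 28, 28] -> -51
  [-9, 49, 48] -> [48, 49, -9] -> [44, 45, -13] -> -13
  [-15, 45, 24, 12, 47, 33, -34, 30] -> [30, -34, 33, 47, 12, 24, 45, -15] -> [26, -38, 29, 43, 8, 20, 41, -19] -> -38

-38; -51; -41; -51; -13; -38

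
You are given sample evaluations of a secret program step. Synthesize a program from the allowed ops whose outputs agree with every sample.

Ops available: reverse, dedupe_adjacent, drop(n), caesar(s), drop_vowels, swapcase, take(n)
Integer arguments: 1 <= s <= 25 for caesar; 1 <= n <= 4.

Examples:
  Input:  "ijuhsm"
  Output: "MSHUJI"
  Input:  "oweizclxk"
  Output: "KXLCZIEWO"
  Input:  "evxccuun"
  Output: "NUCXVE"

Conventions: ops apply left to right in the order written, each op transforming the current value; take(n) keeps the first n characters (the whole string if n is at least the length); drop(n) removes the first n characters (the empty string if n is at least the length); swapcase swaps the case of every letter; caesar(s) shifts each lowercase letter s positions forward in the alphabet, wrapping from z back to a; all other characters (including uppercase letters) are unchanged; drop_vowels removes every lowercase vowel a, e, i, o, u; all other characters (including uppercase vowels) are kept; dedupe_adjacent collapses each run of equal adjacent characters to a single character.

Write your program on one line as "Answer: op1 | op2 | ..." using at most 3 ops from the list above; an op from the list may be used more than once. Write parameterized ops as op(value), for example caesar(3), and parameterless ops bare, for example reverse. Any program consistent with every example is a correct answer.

swapcase | dedupe_adjacent | reverse

Check, running the answer program on each example:
  "ijuhsm" -> "IJUHSM" -> "IJUHSM" -> "MSHUJI"
  "oweizclxk" -> "OWEIZCLXK" -> "OWEIZCLXK" -> "KXLCZIEWO"
  "evxccuun" -> "EVXCCUUN" -> "EVXCUN" -> "NUCXVE"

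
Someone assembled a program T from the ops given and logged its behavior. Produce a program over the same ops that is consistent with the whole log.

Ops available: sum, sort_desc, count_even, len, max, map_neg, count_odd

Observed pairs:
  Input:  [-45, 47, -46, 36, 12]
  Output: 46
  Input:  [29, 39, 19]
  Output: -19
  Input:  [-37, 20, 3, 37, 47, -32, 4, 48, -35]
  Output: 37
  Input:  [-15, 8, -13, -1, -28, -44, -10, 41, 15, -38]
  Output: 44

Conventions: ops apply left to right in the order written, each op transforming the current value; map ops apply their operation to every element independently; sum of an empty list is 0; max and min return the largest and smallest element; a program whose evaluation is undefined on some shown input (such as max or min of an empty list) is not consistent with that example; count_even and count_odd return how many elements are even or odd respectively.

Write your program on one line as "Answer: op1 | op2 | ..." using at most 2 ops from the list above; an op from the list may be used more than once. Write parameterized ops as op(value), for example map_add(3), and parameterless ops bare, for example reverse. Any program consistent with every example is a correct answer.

map_neg | max

Check, running the answer program on each example:
  [-45, 47, -46, 36, 12] -> [45, -47, 46, -36, -12] -> 46
  [29, 39, 19] -> [-29, -39, -19] -> -19
  [-37, 20, 3, 37, 47, -32, 4, 48, -35] -> [37, -20, -3, -37, -47, 32, -4, -48, 35] -> 37
  [-15, 8, -13, -1, -28, -44, -10, 41, 15, -38] -> [15, -8, 13, 1, 28, 44, 10, -41, -15, 38] -> 44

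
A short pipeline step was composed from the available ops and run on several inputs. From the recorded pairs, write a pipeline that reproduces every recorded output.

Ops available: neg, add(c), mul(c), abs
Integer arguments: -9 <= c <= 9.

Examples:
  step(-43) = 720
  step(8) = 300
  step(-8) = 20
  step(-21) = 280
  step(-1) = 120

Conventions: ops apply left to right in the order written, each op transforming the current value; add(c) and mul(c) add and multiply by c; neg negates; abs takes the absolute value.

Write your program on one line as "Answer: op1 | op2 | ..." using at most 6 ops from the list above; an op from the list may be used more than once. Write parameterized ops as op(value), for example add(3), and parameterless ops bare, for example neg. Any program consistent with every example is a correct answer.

neg | add(-7) | mul(4) | abs | mul(5)

Check, running the answer program on each example:
  -43 -> 43 -> 36 -> 144 -> 144 -> 720
  8 -> -8 -> -15 -> -60 -> 60 -> 300
  -8 -> 8 -> 1 -> 4 -> 4 -> 20
  -21 -> 21 -> 14 -> 56 -> 56 -> 280
  -1 -> 1 -> -6 -> -24 -> 24 -> 120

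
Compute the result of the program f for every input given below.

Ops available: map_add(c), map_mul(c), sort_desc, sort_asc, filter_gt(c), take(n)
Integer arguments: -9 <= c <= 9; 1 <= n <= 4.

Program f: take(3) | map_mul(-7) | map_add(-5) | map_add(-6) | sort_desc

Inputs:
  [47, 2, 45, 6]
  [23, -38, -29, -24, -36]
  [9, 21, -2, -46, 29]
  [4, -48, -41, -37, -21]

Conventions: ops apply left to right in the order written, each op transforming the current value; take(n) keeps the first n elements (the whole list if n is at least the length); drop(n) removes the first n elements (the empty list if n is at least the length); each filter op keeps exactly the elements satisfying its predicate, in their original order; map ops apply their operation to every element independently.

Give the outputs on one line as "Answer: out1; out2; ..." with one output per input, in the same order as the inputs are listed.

[-25, -326, -340]; [255, 192, -172]; [3, -74, -158]; [325, 276, -39]

Execution, op by op:
  [47, 2, 45, 6] -> [47, 2, 45] -> [-329, -14, -315] -> [-334, -19, -320] -> [-340, -25, -326] -> [-25, -326, -340]
  [23, -38, -29, -24, -36] -> [23, -38, -29] -> [-161, 266, 203] -> [-166, 261, 198] -> [-172, 255, 192] -> [255, 192, -172]
  [9, 21, -2, -46, 29] -> [9, 21, -2] -> [-63, -147, 14] -> [-68, -152, 9] -> [-74, -158, 3] -> [3, -74, -158]
  [4, -48, -41, -37, -21] -> [4, -48, -41] -> [-28, 336, 287] -> [-33, 331, 282] -> [-39, 325, 276] -> [325, 276, -39]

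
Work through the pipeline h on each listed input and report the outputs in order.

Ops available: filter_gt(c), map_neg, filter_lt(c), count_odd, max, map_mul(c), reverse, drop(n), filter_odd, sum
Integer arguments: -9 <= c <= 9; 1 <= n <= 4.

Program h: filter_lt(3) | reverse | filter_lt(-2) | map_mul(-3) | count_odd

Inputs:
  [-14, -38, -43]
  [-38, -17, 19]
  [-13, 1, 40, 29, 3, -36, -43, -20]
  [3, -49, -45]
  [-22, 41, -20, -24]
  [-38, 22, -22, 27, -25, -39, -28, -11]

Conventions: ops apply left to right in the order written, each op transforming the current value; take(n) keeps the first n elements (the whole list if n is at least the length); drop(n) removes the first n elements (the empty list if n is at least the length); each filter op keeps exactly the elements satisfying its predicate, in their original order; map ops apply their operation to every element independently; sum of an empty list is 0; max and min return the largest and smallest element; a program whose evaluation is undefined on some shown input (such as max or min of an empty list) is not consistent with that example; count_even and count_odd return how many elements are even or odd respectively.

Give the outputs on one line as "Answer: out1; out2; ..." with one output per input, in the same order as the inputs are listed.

1; 1; 2; 2; 0; 3

Execution, op by op:
  [-14, -38, -43] -> [-14, -38, -43] -> [-43, -38, -14] -> [-43, -38, -14] -> [129, 114, 42] -> 1
  [-38, -17, 19] -> [-38, -17] -> [-17, -38] -> [-17, -38] -> [51, 114] -> 1
  [-13, 1, 40, 29, 3, -36, -43, -20] -> [-13, 1, -36, -43, -20] -> [-20, -43, -36, 1, -13] -> [-20, -43, -36, -13] -> [60, 129, 108, 39] -> 2
  [3, -49, -45] -> [-49, -45] -> [-45, -49] -> [-45, -49] -> [135, 147] -> 2
  [-22, 41, -20, -24] -> [-22, -20, -24] -> [-24, -20, -22] -> [-24, -20, -22] -> [72, 60, 66] -> 0
  [-38, 22, -22, 27, -25, -39, -28, -11] -> [-38, -22, -25, -39, -28, -11] -> [-11, -28, -39, -25, -22, -38] -> [-11, -28, -39, -25, -22, -38] -> [33, 84, 117, 75, 66, 114] -> 3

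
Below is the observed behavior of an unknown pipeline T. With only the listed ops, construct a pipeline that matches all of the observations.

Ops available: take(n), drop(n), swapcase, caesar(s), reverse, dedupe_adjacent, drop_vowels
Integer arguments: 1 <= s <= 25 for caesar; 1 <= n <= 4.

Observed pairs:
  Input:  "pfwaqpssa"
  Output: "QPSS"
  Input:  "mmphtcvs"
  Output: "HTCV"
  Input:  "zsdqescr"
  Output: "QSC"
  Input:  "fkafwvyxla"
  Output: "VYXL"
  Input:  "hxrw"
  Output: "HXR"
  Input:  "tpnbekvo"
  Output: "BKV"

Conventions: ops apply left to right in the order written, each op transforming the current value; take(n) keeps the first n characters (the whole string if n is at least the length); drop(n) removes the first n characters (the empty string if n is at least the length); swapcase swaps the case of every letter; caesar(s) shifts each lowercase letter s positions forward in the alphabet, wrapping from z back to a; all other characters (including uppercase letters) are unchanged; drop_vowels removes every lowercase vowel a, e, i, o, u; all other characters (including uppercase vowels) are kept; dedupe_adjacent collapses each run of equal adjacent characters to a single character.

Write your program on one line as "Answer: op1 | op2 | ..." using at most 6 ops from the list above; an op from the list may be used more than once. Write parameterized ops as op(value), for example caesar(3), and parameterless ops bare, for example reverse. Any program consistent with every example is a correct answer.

reverse | drop(1) | take(4) | drop_vowels | reverse | swapcase

Check, running the answer program on each example:
  "pfwaqpssa" -> "asspqawfp" -> "sspqawfp" -> "sspq" -> "sspq" -> "qpss" -> "QPSS"
  "mmphtcvs" -> "svcthpmm" -> "vcthpmm" -> "vcth" -> "vcth" -> "htcv" -> "HTCV"
  "zsdqescr" -> "rcseqdsz" -> "cseqdsz" -> "cseq" -> "csq" -> "qsc" -> "QSC"
  "fkafwvyxla" -> "alxyvwfakf" -> "lxyvwfakf" -> "lxyv" -> "lxyv" -> "vyxl" -> "VYXL"
  "hxrw" -> "wrxh" -> "rxh" -> "rxh" -> "rxh" -> "hxr" -> "HXR"
  "tpnbekvo" -> "ovkebnpt" -> "vkebnpt" -> "vkeb" -> "vkb" -> "bkv" -> "BKV"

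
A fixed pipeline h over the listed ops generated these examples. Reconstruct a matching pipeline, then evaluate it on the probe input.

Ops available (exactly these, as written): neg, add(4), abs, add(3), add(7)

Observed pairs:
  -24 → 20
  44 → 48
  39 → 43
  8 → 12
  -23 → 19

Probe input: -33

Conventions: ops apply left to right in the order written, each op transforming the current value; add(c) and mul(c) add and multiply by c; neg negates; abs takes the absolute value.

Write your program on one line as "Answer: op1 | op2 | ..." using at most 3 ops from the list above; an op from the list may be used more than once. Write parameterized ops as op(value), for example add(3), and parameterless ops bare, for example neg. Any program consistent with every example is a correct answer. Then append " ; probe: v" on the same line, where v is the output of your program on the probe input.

add(4) | neg | abs ; probe: 29

Check, running the answer program on each example:
  -24 -> -20 -> 20 -> 20
  44 -> 48 -> -48 -> 48
  39 -> 43 -> -43 -> 43
  8 -> 12 -> -12 -> 12
  -23 -> -19 -> 19 -> 19
  probe: -33 -> -29 -> 29 -> 29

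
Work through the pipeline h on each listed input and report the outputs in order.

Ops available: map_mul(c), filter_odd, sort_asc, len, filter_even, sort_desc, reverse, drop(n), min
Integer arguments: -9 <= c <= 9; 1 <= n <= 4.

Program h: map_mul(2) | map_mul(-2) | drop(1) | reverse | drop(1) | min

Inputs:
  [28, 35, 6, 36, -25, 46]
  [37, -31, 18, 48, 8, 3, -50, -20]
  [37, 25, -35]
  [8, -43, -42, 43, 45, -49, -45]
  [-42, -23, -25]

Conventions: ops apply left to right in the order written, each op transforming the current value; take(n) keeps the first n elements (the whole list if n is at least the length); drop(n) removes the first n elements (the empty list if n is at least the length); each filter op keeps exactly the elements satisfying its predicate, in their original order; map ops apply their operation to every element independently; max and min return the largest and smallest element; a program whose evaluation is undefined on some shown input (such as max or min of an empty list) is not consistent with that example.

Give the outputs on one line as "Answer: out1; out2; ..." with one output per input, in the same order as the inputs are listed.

-144; -192; -100; -180; 92

Execution, op by op:
  [28, 35, 6, 36, -25, 46] -> [56, 70, 12, 72, -50, 92] -> [-112, -140, -24, -144, 100, -184] -> [-140, -24, -144, 100, -184] -> [-184, 100, -144, -24, -140] -> [100, -144, -24, -140] -> -144
  [37, -31, 18, 48, 8, 3, -50, -20] -> [74, -62, 36, 96, 16, 6, -100, -40] -> [-148, 124, -72, -192, -32, -12, 200, 80] -> [124, -72, -192, -32, -12, 200, 80] -> [80, 200, -12, -32, -192, -72, 124] -> [200, -12, -32, -192, -72, 124] -> -192
  [37, 25, -35] -> [74, 50, -70] -> [-148, -100, 140] -> [-100, 140] -> [140, -100] -> [-100] -> -100
  [8, -43, -42, 43, 45, -49, -45] -> [16, -86, -84, 86, 90, -98, -90] -> [-32, 172, 168, -172, -180, 196, 180] -> [172, 168, -172, -180, 196, 180] -> [180, 196, -180, -172, 168, 172] -> [196, -180, -172, 168, 172] -> -180
  [-42, -23, -25] -> [-84, -46, -50] -> [168, 92, 100] -> [92, 100] -> [100, 92] -> [92] -> 92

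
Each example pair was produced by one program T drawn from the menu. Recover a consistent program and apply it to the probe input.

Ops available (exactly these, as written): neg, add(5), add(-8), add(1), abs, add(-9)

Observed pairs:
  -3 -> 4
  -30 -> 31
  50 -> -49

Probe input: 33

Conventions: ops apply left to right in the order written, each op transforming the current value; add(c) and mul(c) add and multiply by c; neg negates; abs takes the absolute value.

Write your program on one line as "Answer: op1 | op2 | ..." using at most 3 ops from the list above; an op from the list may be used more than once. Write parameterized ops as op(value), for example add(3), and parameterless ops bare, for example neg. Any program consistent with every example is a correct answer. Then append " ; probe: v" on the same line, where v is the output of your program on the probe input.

neg | add(1) ; probe: -32

Check, running the answer program on each example:
  -3 -> 3 -> 4
  -30 -> 30 -> 31
  50 -> -50 -> -49
  probe: 33 -> -33 -> -32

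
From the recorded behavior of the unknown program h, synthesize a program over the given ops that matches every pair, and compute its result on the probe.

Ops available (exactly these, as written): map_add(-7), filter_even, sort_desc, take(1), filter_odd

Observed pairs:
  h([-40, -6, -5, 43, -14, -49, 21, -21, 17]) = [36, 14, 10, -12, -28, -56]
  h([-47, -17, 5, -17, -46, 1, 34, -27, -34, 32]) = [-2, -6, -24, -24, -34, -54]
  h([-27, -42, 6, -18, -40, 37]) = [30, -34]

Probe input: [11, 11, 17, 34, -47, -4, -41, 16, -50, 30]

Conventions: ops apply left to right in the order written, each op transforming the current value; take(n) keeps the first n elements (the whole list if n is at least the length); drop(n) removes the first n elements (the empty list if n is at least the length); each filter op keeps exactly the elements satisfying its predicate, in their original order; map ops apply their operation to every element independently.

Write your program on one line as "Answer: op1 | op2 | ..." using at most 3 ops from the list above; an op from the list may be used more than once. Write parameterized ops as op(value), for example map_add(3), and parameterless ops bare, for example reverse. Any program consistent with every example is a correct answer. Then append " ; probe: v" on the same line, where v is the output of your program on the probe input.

map_add(-7) | sort_desc | filter_even ; probe: [10, 4, 4, -48, -54]

Check, running the answer program on each example:
  [-40, -6, -5, 43, -14, -49, 21, -21, 17] -> [-47, -13, -12, 36, -21, -56, 14, -28, 10] -> [36, 14, 10, -12, -13, -21, -28, -47, -56] -> [36, 14, 10, -12, -28, -56]
  [-47, -17, 5, -17, -46, 1, 34, -27, -34, 32] -> [-54, -24, -2, -24, -53, -6, 27, -34, -41, 25] -> [27, 25, -2, -6, -24, -24, -34, -41, -53, -54] -> [-2, -6, -24, -24, -34, -54]
  [-27, -42, 6, -18, -40, 37] -> [-34, -49, -1, -25, -47, 30] -> [30, -1, -25, -34, -47, -49] -> [30, -34]
  probe: [11, 11, 17, 34, -47, -4, -41, 16, -50, 30] -> [4, 4, 10, 27, -54, -11, -48, 9, -57, 23] -> [27, 23, 10, 9, 4, 4, -11, -48, -54, -57] -> [10, 4, 4, -48, -54]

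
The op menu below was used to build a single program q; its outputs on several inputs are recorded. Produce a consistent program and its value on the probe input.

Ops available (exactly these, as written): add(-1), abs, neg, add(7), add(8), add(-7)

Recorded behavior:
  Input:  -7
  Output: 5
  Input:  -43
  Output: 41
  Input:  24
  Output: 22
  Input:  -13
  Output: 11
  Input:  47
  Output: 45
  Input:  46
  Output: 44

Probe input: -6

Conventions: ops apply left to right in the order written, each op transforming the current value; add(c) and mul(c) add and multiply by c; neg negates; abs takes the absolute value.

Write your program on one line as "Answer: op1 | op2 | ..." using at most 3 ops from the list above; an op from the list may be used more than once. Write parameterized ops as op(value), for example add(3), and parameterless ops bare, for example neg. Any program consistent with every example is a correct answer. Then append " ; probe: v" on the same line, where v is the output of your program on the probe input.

abs | add(-1) | add(-1) ; probe: 4

Check, running the answer program on each example:
  -7 -> 7 -> 6 -> 5
  -43 -> 43 -> 42 -> 41
  24 -> 24 -> 23 -> 22
  -13 -> 13 -> 12 -> 11
  47 -> 47 -> 46 -> 45
  46 -> 46 -> 45 -> 44
  probe: -6 -> 6 -> 5 -> 4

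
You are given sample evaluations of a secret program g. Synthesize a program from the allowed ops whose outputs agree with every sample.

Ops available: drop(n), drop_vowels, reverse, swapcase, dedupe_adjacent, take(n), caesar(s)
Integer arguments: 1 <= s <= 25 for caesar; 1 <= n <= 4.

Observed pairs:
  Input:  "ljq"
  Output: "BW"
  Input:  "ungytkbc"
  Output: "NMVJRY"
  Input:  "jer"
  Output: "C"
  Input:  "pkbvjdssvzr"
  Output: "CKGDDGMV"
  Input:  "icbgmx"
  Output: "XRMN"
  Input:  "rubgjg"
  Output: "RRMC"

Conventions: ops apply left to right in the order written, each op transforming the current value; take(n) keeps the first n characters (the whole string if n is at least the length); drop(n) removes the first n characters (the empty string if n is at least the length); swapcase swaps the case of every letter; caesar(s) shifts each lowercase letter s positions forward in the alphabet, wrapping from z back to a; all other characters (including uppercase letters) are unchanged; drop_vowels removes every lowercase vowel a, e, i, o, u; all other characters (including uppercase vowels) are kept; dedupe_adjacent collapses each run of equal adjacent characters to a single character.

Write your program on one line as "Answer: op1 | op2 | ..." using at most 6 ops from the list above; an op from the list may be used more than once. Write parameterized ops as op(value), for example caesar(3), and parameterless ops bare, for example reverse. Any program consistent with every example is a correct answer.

reverse | drop_vowels | caesar(11) | drop_vowels | swapcase

Check, running the answer program on each example:
  "ljq" -> "qjl" -> "qjl" -> "buw" -> "bw" -> "BW"
  "ungytkbc" -> "cbktygnu" -> "cbktygn" -> "nmvejry" -> "nmvjry" -> "NMVJRY"
  "jer" -> "rej" -> "rj" -> "cu" -> "c" -> "C"
  "pkbvjdssvzr" -> "rzvssdjvbkp" -> "rzvssdjvbkp" -> "ckgddougmva" -> "ckgddgmv" -> "CKGDDGMV"
  "icbgmx" -> "xmgbci" -> "xmgbc" -> "ixrmn" -> "xrmn" -> "XRMN"
  "rubgjg" -> "gjgbur" -> "gjgbr" -> "rurmc" -> "rrmc" -> "RRMC"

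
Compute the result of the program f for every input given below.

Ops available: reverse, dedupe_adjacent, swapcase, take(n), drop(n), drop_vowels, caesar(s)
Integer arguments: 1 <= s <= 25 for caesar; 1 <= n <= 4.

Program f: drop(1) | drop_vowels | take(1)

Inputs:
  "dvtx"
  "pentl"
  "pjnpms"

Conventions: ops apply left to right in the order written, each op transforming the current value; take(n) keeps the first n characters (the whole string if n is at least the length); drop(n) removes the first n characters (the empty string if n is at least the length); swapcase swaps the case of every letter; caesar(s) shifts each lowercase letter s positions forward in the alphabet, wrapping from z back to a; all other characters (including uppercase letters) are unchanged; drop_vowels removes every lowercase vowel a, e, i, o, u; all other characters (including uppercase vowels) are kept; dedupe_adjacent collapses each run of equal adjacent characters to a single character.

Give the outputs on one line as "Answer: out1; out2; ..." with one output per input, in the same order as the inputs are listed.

Execution, op by op:
  "dvtx" -> "vtx" -> "vtx" -> "v"
  "pentl" -> "entl" -> "ntl" -> "n"
  "pjnpms" -> "jnpms" -> "jnpms" -> "j"

"v"; "n"; "j"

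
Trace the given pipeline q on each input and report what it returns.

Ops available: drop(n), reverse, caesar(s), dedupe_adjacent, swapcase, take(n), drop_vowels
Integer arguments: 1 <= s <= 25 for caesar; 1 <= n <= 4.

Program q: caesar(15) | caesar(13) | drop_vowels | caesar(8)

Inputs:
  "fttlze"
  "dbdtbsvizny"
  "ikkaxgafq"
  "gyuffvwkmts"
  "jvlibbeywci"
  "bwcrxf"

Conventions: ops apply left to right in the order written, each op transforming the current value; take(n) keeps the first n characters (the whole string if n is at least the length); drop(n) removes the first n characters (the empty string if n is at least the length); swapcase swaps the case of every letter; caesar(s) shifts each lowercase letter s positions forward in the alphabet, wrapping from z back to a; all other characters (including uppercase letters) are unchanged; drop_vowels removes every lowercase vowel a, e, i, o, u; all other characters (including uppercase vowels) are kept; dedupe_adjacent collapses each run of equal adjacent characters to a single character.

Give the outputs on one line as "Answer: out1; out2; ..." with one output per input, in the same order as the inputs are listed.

"pddvjo"; "nlndlfsjx"; "suukhkpa"; "eppfgud"; "tfvsllogs"; "lgbhp"

Execution, op by op:
  "fttlze" -> "uiiaot" -> "hvvnbg" -> "hvvnbg" -> "pddvjo"
  "dbdtbsvizny" -> "sqsiqhkxocn" -> "fdfvduxkbpa" -> "fdfvdxkbp" -> "nlndlfsjx"
  "ikkaxgafq" -> "xzzpmvpuf" -> "kmmczichs" -> "kmmczchs" -> "suukhkpa"
  "gyuffvwkmts" -> "vnjuuklzbih" -> "iawhhxymovu" -> "whhxymv" -> "eppfgud"
  "jvlibbeywci" -> "ykaxqqtnlrx" -> "lxnkddgayek" -> "lxnkddgyk" -> "tfvsllogs"
  "bwcrxf" -> "qlrgmu" -> "dyetzh" -> "dytzh" -> "lgbhp"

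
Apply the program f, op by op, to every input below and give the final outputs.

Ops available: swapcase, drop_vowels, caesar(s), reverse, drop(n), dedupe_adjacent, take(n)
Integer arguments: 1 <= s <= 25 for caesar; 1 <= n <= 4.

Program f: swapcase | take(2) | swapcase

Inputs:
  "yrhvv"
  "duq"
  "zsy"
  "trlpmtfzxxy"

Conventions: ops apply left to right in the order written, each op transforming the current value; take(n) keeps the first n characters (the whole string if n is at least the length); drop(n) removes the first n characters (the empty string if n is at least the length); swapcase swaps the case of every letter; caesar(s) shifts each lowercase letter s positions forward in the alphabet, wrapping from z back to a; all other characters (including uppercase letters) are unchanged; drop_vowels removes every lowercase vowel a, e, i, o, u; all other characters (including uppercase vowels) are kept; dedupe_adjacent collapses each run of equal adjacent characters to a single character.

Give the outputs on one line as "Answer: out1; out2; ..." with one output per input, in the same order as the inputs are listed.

Execution, op by op:
  "yrhvv" -> "YRHVV" -> "YR" -> "yr"
  "duq" -> "DUQ" -> "DU" -> "du"
  "zsy" -> "ZSY" -> "ZS" -> "zs"
  "trlpmtfzxxy" -> "TRLPMTFZXXY" -> "TR" -> "tr"

"yr"; "du"; "zs"; "tr"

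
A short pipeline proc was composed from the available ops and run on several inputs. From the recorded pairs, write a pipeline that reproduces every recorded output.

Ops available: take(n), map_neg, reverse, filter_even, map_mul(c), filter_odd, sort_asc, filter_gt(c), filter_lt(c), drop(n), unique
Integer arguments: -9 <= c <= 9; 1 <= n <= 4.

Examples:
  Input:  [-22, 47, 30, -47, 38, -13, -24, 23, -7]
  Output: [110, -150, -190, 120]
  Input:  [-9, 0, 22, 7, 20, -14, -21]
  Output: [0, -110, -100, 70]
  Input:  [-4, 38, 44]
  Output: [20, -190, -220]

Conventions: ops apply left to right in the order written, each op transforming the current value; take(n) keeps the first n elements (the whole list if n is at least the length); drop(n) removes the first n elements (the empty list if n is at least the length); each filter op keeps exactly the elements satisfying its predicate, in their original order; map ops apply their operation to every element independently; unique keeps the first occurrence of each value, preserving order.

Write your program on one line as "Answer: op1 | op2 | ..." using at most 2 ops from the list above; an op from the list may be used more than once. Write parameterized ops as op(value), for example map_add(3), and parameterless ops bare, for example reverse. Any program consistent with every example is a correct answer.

map_mul(-5) | filter_even

Check, running the answer program on each example:
  [-22, 47, 30, -47, 38, -13, -24, 23, -7] -> [110, -235, -150, 235, -190, 65, 120, -115, 35] -> [110, -150, -190, 120]
  [-9, 0, 22, 7, 20, -14, -21] -> [45, 0, -110, -35, -100, 70, 105] -> [0, -110, -100, 70]
  [-4, 38, 44] -> [20, -190, -220] -> [20, -190, -220]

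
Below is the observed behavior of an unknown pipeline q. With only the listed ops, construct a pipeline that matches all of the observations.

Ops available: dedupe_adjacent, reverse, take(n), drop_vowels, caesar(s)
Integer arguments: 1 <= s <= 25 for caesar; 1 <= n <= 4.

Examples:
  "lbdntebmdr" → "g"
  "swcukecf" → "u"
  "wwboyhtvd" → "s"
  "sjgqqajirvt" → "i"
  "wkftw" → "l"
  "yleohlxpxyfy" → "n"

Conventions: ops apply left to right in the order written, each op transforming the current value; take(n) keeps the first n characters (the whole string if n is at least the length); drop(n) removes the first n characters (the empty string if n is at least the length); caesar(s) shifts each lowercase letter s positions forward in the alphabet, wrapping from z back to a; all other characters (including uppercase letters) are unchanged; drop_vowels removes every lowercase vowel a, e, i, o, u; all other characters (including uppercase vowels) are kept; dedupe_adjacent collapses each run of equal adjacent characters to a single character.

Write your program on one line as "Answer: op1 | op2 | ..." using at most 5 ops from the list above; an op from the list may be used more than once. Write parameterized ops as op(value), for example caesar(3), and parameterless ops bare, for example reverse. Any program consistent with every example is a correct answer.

caesar(2) | reverse | caesar(13) | take(1)

Check, running the answer program on each example:
  "lbdntebmdr" -> "ndfpvgdoft" -> "tfodgvpfdn" -> "gsbqticsqa" -> "g"
  "swcukecf" -> "uyewmgeh" -> "hegmweyu" -> "urtzjrlh" -> "u"
  "wwboyhtvd" -> "yydqajvxf" -> "fxvjaqdyy" -> "skiwndqll" -> "s"
  "sjgqqajirvt" -> "ulissclktxv" -> "vxtklcssilu" -> "ikgxypffvyh" -> "i"
  "wkftw" -> "ymhvy" -> "yvhmy" -> "liuzl" -> "l"
  "yleohlxpxyfy" -> "angqjnzrzaha" -> "ahazrznjqgna" -> "nunmemawdtan" -> "n"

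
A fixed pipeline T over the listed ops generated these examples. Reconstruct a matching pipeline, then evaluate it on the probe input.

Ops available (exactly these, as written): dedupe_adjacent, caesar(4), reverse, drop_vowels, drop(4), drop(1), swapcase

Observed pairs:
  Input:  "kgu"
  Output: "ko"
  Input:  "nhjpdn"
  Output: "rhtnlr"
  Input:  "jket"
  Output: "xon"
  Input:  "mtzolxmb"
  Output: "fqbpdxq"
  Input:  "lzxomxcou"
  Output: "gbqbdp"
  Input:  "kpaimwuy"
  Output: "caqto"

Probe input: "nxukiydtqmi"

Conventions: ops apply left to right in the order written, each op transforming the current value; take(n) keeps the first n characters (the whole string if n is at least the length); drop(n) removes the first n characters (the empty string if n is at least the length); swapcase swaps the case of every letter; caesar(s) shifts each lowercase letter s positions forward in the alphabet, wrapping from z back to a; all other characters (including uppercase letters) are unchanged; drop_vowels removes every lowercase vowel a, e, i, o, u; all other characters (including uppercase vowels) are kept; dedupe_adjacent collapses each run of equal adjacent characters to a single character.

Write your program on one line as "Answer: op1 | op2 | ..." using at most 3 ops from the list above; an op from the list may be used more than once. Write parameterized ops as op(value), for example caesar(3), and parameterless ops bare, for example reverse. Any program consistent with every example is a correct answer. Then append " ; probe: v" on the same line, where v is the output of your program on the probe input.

drop_vowels | reverse | caesar(4) ; probe: "quxhcobr"

Check, running the answer program on each example:
  "kgu" -> "kg" -> "gk" -> "ko"
  "nhjpdn" -> "nhjpdn" -> "ndpjhn" -> "rhtnlr"
  "jket" -> "jkt" -> "tkj" -> "xon"
  "mtzolxmb" -> "mtzlxmb" -> "bmxlztm" -> "fqbpdxq"
  "lzxomxcou" -> "lzxmxc" -> "cxmxzl" -> "gbqbdp"
  "kpaimwuy" -> "kpmwy" -> "ywmpk" -> "caqto"
  probe: "nxukiydtqmi" -> "nxkydtqm" -> "mqtdykxn" -> "quxhcobr"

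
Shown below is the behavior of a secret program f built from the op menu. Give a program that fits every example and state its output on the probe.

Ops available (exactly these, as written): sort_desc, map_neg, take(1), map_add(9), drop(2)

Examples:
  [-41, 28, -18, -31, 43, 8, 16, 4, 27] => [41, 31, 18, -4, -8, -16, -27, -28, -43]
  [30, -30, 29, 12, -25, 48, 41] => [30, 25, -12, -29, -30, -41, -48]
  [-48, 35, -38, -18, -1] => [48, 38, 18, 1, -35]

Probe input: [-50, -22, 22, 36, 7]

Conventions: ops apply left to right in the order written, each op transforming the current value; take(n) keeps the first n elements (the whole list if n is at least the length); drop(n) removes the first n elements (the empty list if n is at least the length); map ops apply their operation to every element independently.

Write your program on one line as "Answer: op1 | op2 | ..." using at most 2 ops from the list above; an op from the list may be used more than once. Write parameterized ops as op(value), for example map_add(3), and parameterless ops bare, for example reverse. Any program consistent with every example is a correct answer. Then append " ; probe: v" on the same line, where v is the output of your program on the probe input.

map_neg | sort_desc ; probe: [50, 22, -7, -22, -36]

Check, running the answer program on each example:
  [-41, 28, -18, -31, 43, 8, 16, 4, 27] -> [41, -28, 18, 31, -43, -8, -16, -4, -27] -> [41, 31, 18, -4, -8, -16, -27, -28, -43]
  [30, -30, 29, 12, -25, 48, 41] -> [-30, 30, -29, -12, 25, -48, -41] -> [30, 25, -12, -29, -30, -41, -48]
  [-48, 35, -38, -18, -1] -> [48, -35, 38, 18, 1] -> [48, 38, 18, 1, -35]
  probe: [-50, -22, 22, 36, 7] -> [50, 22, -22, -36, -7] -> [50, 22, -7, -22, -36]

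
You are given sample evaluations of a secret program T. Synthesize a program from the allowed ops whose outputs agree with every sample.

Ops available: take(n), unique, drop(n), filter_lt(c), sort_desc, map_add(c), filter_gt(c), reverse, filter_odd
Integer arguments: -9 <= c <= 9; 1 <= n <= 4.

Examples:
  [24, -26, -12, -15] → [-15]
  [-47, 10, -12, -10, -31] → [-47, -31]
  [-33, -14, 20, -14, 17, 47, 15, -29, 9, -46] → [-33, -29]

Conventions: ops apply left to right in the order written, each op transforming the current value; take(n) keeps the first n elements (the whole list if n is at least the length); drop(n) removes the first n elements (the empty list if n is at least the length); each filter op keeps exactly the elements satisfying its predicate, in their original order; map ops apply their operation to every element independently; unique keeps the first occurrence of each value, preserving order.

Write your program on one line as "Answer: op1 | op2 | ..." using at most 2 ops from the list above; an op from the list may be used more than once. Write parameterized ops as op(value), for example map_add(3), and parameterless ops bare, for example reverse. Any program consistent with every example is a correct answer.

filter_lt(2) | filter_odd

Check, running the answer program on each example:
  [24, -26, -12, -15] -> [-26, -12, -15] -> [-15]
  [-47, 10, -12, -10, -31] -> [-47, -12, -10, -31] -> [-47, -31]
  [-33, -14, 20, -14, 17, 47, 15, -29, 9, -46] -> [-33, -14, -14, -29, -46] -> [-33, -29]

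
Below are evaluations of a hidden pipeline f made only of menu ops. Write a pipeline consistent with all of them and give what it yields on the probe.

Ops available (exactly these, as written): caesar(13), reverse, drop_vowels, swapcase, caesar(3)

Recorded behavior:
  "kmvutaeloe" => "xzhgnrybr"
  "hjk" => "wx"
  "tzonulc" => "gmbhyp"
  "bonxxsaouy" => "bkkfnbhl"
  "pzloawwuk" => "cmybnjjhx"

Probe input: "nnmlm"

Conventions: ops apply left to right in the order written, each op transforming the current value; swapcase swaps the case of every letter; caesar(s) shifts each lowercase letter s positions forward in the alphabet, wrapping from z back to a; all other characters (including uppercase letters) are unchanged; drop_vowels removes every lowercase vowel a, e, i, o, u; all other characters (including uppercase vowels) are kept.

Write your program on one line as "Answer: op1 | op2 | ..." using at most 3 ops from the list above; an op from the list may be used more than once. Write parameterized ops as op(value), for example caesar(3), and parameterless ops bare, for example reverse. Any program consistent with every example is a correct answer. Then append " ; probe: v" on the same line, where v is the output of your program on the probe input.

caesar(13) | drop_vowels ; probe: "zyz"

Check, running the answer program on each example:
  "kmvutaeloe" -> "xzihgnrybr" -> "xzhgnrybr"
  "hjk" -> "uwx" -> "wx"
  "tzonulc" -> "gmbahyp" -> "gmbhyp"
  "bonxxsaouy" -> "obakkfnbhl" -> "bkkfnbhl"
  "pzloawwuk" -> "cmybnjjhx" -> "cmybnjjhx"
  probe: "nnmlm" -> "aazyz" -> "zyz"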